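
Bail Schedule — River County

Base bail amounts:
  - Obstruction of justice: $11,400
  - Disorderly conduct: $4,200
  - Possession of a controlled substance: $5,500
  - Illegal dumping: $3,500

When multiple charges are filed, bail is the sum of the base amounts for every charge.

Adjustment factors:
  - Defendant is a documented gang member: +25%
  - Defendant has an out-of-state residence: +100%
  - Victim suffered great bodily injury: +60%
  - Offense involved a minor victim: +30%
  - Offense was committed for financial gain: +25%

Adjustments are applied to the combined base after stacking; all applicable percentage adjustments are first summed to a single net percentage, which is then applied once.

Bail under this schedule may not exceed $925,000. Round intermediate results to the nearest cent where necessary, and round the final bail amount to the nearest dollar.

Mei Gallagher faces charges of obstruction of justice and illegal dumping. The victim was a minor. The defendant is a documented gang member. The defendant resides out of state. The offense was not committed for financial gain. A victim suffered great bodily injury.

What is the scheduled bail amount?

$46,935

Base amounts from the schedule: obstruction of justice $11,400; illegal dumping $3,500.
Stacking rule: sum of all bases. $11,400 + $3,500 = $14,900.
Net percentage adjustment: +25% +100% +60% +30% = +215%. $14,900 × 3.15 = $46,935.
$46,935 is within the $925,000 maximum.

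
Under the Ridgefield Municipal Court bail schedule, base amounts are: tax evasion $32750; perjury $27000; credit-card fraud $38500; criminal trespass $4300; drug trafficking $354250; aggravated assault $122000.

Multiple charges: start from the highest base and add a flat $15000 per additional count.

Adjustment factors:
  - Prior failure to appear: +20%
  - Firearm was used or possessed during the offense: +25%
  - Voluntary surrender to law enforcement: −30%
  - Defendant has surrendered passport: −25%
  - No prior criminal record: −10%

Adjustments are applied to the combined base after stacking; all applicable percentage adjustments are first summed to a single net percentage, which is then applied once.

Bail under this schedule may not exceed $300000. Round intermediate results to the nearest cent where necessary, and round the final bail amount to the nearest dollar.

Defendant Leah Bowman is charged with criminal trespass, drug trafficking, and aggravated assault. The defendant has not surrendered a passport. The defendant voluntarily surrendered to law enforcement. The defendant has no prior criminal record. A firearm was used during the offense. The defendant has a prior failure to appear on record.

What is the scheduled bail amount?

Base amounts from the schedule: criminal trespass $4300; drug trafficking $354250; aggravated assault $122000.
Stacking rule: highest base plus $15000 per additional charge. Highest is drug trafficking at $354250; 2 additional charges → +$30000. Combined base = $384250.
Net percentage adjustment: +20% +25% −30% −10% = +5%. $384250 × 1.05 = $403462.50.
Result $403462.50 exceeds the maximum of $300000; bail is capped at $300000.

$300000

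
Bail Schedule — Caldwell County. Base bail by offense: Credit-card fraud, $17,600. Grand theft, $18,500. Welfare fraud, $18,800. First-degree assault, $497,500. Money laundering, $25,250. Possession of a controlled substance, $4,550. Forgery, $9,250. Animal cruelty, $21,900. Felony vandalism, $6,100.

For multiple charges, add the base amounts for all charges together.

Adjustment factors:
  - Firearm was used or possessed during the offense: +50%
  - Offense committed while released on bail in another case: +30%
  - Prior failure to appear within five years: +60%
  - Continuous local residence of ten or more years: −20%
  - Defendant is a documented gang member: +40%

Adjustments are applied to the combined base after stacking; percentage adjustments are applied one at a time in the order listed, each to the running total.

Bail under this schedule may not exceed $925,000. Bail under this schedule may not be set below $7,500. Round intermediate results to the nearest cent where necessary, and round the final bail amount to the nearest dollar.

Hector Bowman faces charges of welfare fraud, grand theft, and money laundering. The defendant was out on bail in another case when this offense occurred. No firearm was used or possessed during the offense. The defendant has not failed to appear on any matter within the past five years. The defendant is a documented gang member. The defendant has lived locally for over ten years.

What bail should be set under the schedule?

Base amounts from the schedule: welfare fraud $18,800; grand theft $18,500; money laundering $25,250.
Stacking rule: sum of all bases. $18,800 + $18,500 + $25,250 = $62,550.
Offense committed while released on bail in another case (+30%): $62,550 × 1.3 = $81,315.
Continuous local residence of ten or more years (−20%): $81,315 × 0.8 = $65,052.
Defendant is a documented gang member (+40%): $65,052 × 1.4 = $91,072.80.
$91,072.80 is within the $925,000 maximum.
$91,072.80 is at or above the $7,500 minimum.
Rounded to the nearest dollar: $91,073.

$91,073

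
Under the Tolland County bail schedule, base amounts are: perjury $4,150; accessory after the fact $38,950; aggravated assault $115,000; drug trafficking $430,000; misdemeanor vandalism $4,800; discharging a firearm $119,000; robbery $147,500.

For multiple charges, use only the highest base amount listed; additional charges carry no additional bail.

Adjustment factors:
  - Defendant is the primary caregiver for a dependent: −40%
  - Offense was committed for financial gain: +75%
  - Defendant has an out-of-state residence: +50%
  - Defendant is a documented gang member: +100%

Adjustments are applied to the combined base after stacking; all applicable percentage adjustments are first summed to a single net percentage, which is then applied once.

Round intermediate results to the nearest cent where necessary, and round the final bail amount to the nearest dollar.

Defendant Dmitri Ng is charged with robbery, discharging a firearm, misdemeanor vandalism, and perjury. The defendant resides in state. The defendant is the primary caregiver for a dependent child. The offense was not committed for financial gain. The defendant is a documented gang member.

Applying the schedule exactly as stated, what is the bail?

Base amounts from the schedule: robbery $147,500; discharging a firearm $119,000; misdemeanor vandalism $4,800; perjury $4,150.
Stacking rule: use the highest base only. Highest is robbery at $147,500. Combined base = $147,500.
Net percentage adjustment: −40% +100% = +60%. $147,500 × 1.6 = $236,000.

$236,000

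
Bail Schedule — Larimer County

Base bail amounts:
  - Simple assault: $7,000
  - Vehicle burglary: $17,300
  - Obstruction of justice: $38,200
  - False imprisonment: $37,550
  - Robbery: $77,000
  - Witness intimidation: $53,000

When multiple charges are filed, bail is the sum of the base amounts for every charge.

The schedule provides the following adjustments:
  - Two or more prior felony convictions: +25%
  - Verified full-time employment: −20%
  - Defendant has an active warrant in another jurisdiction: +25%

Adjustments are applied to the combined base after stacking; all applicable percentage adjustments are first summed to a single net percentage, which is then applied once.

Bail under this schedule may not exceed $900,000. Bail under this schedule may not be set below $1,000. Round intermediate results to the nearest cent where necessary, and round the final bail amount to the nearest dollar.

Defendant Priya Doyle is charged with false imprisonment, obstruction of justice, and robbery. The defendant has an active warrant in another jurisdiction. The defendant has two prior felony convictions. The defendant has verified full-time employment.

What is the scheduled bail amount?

Base amounts from the schedule: false imprisonment $37,550; obstruction of justice $38,200; robbery $77,000.
Stacking rule: sum of all bases. $37,550 + $38,200 + $77,000 = $152,750.
Net percentage adjustment: +25% −20% +25% = +30%. $152,750 × 1.3 = $198,575.
$198,575 is within the $900,000 maximum.
$198,575 is at or above the $1,000 minimum.

$198,575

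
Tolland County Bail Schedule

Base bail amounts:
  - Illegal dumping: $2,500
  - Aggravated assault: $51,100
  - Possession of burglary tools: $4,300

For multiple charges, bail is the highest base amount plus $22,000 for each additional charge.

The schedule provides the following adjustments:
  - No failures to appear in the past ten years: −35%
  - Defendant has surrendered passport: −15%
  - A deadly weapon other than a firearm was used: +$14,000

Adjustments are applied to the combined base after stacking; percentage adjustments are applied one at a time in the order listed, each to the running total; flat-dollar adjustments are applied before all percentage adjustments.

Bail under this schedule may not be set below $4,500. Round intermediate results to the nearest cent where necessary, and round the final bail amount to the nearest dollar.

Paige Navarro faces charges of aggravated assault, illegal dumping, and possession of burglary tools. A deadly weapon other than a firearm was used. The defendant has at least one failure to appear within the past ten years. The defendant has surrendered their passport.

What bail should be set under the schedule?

Base amounts from the schedule: aggravated assault $51,100; illegal dumping $2,500; possession of burglary tools $4,300.
Stacking rule: highest base plus $22,000 per additional charge. Highest is aggravated assault at $51,100; 2 additional charges → +$44,000. Combined base = $95,100.
A deadly weapon other than a firearm was used (+$14,000 flat): $95,100 + $14,000 = $109,100.
Defendant has surrendered passport (−15%): $109,100 × 0.85 = $92,735.
$92,735 is at or above the $4,500 minimum.

$92,735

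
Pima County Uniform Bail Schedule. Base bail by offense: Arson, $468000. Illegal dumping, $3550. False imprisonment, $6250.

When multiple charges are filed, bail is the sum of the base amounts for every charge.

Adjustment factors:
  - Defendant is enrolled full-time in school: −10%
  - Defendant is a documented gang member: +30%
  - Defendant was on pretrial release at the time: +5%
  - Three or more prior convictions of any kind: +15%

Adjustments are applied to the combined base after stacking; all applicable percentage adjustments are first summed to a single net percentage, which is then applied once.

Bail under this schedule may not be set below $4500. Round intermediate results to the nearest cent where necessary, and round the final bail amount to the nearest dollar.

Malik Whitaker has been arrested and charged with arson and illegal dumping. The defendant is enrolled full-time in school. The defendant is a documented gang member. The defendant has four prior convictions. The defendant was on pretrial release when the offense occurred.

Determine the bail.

Base amounts from the schedule: arson $468000; illegal dumping $3550.
Stacking rule: sum of all bases. $468000 + $3550 = $471550.
Net percentage adjustment: −10% +30% +5% +15% = +40%. $471550 × 1.4 = $660170.
$660170 is at or above the $4500 minimum.

$660170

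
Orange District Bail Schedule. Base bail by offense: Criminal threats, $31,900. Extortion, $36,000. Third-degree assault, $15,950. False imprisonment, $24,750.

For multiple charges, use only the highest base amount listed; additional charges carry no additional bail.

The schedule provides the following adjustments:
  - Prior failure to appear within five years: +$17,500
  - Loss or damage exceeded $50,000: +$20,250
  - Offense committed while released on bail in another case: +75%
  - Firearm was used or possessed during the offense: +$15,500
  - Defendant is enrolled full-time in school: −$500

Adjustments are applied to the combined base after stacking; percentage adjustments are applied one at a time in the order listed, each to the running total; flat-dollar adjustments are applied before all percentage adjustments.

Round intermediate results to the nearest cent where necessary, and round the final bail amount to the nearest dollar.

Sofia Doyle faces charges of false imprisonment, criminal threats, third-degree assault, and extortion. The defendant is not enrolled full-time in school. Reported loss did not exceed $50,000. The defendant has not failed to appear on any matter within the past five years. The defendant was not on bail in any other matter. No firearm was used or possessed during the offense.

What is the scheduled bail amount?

Base amounts from the schedule: false imprisonment $24,750; criminal threats $31,900; third-degree assault $15,950; extortion $36,000.
Stacking rule: use the highest base only. Highest is extortion at $36,000. Combined base = $36,000.
No adjustment factors apply to this defendant.

$36,000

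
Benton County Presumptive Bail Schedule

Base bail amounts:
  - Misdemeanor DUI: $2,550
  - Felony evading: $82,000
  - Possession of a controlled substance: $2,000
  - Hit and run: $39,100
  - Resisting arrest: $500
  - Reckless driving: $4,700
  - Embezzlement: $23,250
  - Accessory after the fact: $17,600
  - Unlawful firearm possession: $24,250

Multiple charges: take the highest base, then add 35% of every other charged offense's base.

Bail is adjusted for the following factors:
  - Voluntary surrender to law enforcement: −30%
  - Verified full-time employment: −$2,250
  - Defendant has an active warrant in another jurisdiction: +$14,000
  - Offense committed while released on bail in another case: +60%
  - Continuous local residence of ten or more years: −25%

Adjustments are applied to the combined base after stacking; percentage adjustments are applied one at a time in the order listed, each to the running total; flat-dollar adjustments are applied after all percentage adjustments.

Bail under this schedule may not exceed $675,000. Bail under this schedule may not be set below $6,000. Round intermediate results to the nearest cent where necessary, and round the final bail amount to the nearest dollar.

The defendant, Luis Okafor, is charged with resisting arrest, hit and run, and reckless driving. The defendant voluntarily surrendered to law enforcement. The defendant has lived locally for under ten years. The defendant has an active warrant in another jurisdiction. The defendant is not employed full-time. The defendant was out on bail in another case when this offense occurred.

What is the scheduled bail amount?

Base amounts from the schedule: resisting arrest $500; hit and run $39,100; reckless driving $4,700.
Stacking rule: highest base plus 35% of each additional charge. Highest is hit and run at $39,100. Additional: $500 × 35% = $175; $4,700 × 35% = $1,645. Combined base = $39,100 + $1,820 = $40,920.
Voluntary surrender to law enforcement (−30%): $40,920 × 0.7 = $28,644.
Offense committed while released on bail in another case (+60%): $28,644 × 1.6 = $45,830.40.
Defendant has an active warrant in another jurisdiction (+$14,000 flat): $45,830.40 + $14,000 = $59,830.40.
$59,830.40 is within the $675,000 maximum.
$59,830.40 is at or above the $6,000 minimum.
Rounded to the nearest dollar: $59,830.

$59,830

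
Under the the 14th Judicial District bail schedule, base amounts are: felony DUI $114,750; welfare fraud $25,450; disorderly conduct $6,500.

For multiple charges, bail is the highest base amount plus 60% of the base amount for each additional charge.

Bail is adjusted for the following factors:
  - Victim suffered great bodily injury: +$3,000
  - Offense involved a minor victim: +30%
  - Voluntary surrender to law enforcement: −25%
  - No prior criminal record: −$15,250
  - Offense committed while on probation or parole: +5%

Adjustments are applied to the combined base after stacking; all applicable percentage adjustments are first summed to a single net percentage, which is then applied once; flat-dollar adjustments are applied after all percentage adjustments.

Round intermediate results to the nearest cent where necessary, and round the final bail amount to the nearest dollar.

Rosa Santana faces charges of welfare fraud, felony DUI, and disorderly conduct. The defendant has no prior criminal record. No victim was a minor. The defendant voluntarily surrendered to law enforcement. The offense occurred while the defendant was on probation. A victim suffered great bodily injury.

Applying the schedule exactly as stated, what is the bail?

$94,886

Base amounts from the schedule: welfare fraud $25,450; felony DUI $114,750; disorderly conduct $6,500.
Stacking rule: highest base plus 60% of each additional charge. Highest is felony DUI at $114,750. Additional: $25,450 × 60% = $15,270; $6,500 × 60% = $3,900. Combined base = $114,750 + $19,170 = $133,920.
Net percentage adjustment: −25% +5% = −20%. $133,920 × 0.8 = $107,136.
Victim suffered great bodily injury (+$3,000 flat): $107,136 + $3,000 = $110,136.
No prior criminal record (−$15,250 flat): $110,136 − $15,250 = $94,886.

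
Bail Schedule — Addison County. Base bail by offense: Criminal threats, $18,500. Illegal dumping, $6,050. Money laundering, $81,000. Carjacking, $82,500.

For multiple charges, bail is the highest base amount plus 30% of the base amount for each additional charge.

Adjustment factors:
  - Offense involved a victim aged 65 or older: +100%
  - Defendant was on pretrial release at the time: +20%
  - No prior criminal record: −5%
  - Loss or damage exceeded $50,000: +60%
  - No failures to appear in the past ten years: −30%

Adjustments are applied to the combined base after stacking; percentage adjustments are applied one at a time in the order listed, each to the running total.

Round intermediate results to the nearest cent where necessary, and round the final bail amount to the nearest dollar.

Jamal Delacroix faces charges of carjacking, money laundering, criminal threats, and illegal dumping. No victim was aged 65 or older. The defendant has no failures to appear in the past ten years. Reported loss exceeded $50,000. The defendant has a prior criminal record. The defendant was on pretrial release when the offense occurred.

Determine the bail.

Base amounts from the schedule: carjacking $82,500; money laundering $81,000; criminal threats $18,500; illegal dumping $6,050.
Stacking rule: highest base plus 30% of each additional charge. Highest is carjacking at $82,500. Additional: $81,000 × 30% = $24,300; $18,500 × 30% = $5,550; $6,050 × 30% = $1,815. Combined base = $82,500 + $31,665 = $114,165.
Defendant was on pretrial release at the time (+20%): $114,165 × 1.2 = $136,998.
Loss or damage exceeded $50,000 (+60%): $136,998 × 1.6 = $219,196.80.
No failures to appear in the past ten years (−30%): $219,196.80 × 0.7 = $153,437.76.
Rounded to the nearest dollar: $153,438.

$153,438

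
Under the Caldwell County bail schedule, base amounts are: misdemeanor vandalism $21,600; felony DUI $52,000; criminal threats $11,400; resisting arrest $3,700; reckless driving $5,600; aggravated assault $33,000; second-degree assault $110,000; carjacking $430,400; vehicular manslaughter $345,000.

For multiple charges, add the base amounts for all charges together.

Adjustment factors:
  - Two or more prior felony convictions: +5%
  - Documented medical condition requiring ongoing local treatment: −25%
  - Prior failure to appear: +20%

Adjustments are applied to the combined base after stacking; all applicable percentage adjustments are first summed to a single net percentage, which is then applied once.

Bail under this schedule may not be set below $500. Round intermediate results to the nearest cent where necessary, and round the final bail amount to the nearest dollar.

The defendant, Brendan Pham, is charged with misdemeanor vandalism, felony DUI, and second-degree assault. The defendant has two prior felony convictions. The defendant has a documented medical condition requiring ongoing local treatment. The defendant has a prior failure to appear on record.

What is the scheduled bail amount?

Base amounts from the schedule: misdemeanor vandalism $21,600; felony DUI $52,000; second-degree assault $110,000.
Stacking rule: sum of all bases. $21,600 + $52,000 + $110,000 = $183,600.
Net percentage adjustment: +5% −25% +20% = +0%. $183,600 × 1 = $183,600.
$183,600 is at or above the $500 minimum.

$183,600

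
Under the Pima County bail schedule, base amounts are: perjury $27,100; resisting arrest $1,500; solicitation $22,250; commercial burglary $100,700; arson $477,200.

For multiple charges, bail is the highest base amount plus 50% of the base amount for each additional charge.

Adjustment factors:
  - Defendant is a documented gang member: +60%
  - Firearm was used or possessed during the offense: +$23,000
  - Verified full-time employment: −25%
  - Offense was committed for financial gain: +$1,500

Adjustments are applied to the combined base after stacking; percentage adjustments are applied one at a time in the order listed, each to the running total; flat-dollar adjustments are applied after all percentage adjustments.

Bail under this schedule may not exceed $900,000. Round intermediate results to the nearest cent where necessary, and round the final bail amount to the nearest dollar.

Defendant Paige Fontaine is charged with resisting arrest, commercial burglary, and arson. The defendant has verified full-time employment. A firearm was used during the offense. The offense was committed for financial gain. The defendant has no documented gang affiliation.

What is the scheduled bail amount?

Base amounts from the schedule: resisting arrest $1,500; commercial burglary $100,700; arson $477,200.
Stacking rule: highest base plus 50% of each additional charge. Highest is arson at $477,200. Additional: $1,500 × 50% = $750; $100,700 × 50% = $50,350. Combined base = $477,200 + $51,100 = $528,300.
Verified full-time employment (−25%): $528,300 × 0.75 = $396,225.
Firearm was used or possessed during the offense (+$23,000 flat): $396,225 + $23,000 = $419,225.
Offense was committed for financial gain (+$1,500 flat): $419,225 + $1,500 = $420,725.
$420,725 is within the $900,000 maximum.

$420,725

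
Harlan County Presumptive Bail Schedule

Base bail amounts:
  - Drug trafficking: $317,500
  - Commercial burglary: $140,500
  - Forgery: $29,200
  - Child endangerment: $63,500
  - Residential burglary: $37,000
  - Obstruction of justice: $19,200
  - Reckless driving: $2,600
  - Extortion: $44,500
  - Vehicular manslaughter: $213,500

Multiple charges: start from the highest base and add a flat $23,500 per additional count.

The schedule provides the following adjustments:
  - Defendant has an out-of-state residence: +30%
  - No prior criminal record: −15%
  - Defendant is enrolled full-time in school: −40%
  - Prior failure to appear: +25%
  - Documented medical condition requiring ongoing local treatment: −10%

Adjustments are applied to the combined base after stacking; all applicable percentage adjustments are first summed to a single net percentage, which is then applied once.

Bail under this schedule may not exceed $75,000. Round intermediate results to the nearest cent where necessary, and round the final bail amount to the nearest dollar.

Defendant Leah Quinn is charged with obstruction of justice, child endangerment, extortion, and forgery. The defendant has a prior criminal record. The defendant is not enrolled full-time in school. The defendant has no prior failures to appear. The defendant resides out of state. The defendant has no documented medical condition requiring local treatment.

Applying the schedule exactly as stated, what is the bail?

Base amounts from the schedule: obstruction of justice $19,200; child endangerment $63,500; extortion $44,500; forgery $29,200.
Stacking rule: highest base plus $23,500 per additional charge. Highest is child endangerment at $63,500; 3 additional charges → +$70,500. Combined base = $134,000.
Defendant has an out-of-state residence (+30%): $134,000 × 1.3 = $174,200.
Result $174,200 exceeds the maximum of $75,000; bail is capped at $75,000.

$75,000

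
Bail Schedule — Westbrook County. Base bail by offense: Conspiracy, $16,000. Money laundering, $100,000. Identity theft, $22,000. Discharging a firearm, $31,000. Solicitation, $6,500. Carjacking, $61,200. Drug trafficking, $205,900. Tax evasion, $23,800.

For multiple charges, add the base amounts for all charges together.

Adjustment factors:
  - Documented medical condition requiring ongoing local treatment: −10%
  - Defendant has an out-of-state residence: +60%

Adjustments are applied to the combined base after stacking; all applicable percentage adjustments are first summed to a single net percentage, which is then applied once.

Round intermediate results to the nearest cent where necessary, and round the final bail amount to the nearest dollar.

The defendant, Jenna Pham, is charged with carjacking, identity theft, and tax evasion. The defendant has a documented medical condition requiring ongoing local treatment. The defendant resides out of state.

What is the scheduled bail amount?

$160,500

Base amounts from the schedule: carjacking $61,200; identity theft $22,000; tax evasion $23,800.
Stacking rule: sum of all bases. $61,200 + $22,000 + $23,800 = $107,000.
Net percentage adjustment: −10% +60% = +50%. $107,000 × 1.5 = $160,500.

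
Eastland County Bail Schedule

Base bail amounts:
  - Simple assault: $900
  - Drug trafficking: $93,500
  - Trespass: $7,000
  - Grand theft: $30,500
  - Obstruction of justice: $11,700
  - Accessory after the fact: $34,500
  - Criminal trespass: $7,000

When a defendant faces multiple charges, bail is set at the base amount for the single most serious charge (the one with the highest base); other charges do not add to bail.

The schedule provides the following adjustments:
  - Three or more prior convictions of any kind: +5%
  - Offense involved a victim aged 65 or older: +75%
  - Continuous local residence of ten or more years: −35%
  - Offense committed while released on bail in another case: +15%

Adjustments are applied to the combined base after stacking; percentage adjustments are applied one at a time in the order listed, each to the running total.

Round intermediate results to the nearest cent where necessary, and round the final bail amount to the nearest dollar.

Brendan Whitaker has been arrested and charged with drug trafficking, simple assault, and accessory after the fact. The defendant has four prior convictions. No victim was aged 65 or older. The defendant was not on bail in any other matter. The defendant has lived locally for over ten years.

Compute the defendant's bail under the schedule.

Base amounts from the schedule: drug trafficking $93,500; simple assault $900; accessory after the fact $34,500.
Stacking rule: use the highest base only. Highest is drug trafficking at $93,500. Combined base = $93,500.
Three or more prior convictions of any kind (+5%): $93,500 × 1.05 = $98,175.
Continuous local residence of ten or more years (−35%): $98,175 × 0.65 = $63,813.75.
Rounded to the nearest dollar: $63,814.

$63,814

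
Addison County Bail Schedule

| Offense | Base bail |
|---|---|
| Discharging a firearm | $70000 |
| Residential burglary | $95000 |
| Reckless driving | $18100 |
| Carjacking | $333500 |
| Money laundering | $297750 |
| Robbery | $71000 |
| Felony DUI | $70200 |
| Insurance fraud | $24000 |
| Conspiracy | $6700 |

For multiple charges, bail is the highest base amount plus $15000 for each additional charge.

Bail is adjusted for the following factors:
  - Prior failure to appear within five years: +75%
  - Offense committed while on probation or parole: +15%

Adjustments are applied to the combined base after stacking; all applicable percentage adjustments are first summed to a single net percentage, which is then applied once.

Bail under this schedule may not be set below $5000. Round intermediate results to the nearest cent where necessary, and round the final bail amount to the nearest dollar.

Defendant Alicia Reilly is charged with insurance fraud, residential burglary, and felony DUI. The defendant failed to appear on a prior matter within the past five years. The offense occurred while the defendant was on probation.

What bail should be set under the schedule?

$237500

Base amounts from the schedule: insurance fraud $24000; residential burglary $95000; felony DUI $70200.
Stacking rule: highest base plus $15000 per additional charge. Highest is residential burglary at $95000; 2 additional charges → +$30000. Combined base = $125000.
Net percentage adjustment: +75% +15% = +90%. $125000 × 1.9 = $237500.
$237500 is at or above the $5000 minimum.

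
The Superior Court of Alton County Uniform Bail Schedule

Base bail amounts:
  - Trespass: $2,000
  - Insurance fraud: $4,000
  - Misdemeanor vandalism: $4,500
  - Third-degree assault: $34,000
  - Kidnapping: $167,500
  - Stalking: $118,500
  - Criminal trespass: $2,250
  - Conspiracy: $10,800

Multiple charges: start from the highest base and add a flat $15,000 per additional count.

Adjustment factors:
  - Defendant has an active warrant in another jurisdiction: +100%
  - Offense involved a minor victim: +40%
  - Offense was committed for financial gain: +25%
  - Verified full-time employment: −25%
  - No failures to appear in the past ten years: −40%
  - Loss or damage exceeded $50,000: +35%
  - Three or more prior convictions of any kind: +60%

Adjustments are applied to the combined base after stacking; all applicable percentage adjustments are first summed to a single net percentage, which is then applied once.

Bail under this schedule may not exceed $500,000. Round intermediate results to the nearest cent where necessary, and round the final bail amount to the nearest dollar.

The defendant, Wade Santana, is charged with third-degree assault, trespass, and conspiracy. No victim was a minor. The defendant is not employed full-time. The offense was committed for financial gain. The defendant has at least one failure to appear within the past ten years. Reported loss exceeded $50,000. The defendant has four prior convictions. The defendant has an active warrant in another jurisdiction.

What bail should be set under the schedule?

Base amounts from the schedule: third-degree assault $34,000; trespass $2,000; conspiracy $10,800.
Stacking rule: highest base plus $15,000 per additional charge. Highest is third-degree assault at $34,000; 2 additional charges → +$30,000. Combined base = $64,000.
Net percentage adjustment: +100% +25% +35% +60% = +220%. $64,000 × 3.2 = $204,800.
$204,800 is within the $500,000 maximum.

$204,800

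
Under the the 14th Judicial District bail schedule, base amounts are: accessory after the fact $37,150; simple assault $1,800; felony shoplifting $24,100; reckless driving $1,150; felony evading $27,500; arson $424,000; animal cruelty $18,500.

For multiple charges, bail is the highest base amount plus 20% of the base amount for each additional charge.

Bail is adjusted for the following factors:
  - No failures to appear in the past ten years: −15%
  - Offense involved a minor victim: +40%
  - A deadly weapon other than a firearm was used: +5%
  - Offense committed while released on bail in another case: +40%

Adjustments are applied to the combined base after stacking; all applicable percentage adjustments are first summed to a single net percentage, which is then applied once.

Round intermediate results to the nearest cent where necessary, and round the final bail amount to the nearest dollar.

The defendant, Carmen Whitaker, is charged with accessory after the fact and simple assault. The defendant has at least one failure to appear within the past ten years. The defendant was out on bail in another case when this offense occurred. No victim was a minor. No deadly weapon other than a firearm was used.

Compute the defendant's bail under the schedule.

Base amounts from the schedule: accessory after the fact $37,150; simple assault $1,800.
Stacking rule: highest base plus 20% of each additional charge. Highest is accessory after the fact at $37,150. Additional: $1,800 × 20% = $360. Combined base = $37,150 + $360 = $37,510.
Offense committed while released on bail in another case (+40%): $37,510 × 1.4 = $52,514.

$52,514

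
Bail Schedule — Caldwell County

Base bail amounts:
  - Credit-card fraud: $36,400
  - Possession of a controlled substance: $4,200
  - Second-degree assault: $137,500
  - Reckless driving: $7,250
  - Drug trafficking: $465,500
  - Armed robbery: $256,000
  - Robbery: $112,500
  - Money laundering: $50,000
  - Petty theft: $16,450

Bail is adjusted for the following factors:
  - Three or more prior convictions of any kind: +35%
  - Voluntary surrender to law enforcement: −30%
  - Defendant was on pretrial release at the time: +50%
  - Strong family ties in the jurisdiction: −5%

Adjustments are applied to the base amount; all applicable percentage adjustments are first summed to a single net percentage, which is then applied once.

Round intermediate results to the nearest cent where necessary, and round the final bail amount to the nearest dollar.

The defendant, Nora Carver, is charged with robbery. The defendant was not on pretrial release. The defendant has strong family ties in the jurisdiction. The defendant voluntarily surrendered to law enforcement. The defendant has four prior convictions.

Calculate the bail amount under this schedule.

$112,500

Base amounts from the schedule: robbery $112,500.
Single charge. Combined base = $112,500.
Net percentage adjustment: +35% −30% −5% = +0%. $112,500 × 1 = $112,500.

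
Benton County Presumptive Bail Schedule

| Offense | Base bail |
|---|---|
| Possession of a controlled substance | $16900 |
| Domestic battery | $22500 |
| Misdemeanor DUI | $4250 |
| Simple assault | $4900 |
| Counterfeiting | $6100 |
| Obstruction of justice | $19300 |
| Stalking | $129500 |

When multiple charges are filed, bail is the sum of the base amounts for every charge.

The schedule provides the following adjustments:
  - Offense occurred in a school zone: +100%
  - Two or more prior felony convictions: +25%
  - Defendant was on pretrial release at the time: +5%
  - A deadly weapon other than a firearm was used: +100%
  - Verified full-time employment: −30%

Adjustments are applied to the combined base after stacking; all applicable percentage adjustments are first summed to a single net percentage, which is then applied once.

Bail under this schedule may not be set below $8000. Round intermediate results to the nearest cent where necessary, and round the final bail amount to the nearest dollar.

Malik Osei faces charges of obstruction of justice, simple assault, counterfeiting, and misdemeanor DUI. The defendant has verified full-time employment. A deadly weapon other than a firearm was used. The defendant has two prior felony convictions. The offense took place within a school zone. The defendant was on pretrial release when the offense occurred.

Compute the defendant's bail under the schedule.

$103650

Base amounts from the schedule: obstruction of justice $19300; simple assault $4900; counterfeiting $6100; misdemeanor DUI $4250.
Stacking rule: sum of all bases. $19300 + $4900 + $6100 + $4250 = $34550.
Net percentage adjustment: +100% +25% +5% +100% −30% = +200%. $34550 × 3 = $103650.
$103650 is at or above the $8000 minimum.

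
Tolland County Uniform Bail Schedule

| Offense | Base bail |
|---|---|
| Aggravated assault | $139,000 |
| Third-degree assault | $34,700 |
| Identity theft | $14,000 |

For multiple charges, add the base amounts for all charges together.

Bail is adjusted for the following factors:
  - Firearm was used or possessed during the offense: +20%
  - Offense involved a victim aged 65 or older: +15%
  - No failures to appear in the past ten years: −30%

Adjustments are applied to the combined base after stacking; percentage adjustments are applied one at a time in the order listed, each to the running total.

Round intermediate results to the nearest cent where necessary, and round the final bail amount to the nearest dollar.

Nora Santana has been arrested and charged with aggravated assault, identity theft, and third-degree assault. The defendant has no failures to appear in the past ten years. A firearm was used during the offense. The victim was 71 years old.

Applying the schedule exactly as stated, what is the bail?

Base amounts from the schedule: aggravated assault $139,000; identity theft $14,000; third-degree assault $34,700.
Stacking rule: sum of all bases. $139,000 + $14,000 + $34,700 = $187,700.
Firearm was used or possessed during the offense (+20%): $187,700 × 1.2 = $225,240.
Offense involved a victim aged 65 or older (+15%): $225,240 × 1.15 = $259,026.
No failures to appear in the past ten years (−30%): $259,026 × 0.7 = $181,318.20.
Rounded to the nearest dollar: $181,318.

$181,318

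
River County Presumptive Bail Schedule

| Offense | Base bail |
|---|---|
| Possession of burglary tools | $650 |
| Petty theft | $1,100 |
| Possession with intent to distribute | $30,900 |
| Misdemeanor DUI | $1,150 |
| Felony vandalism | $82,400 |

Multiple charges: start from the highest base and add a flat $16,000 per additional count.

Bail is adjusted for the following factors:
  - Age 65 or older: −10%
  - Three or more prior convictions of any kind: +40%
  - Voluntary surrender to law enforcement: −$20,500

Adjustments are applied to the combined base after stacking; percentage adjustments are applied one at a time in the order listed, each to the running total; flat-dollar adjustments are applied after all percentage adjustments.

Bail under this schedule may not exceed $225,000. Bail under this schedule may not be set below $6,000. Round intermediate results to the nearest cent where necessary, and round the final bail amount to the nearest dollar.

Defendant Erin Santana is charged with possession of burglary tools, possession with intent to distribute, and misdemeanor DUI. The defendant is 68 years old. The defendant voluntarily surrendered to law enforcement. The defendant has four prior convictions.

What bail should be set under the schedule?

Base amounts from the schedule: possession of burglary tools $650; possession with intent to distribute $30,900; misdemeanor DUI $1,150.
Stacking rule: highest base plus $16,000 per additional charge. Highest is possession with intent to distribute at $30,900; 2 additional charges → +$32,000. Combined base = $62,900.
Age 65 or older (−10%): $62,900 × 0.9 = $56,610.
Three or more prior convictions of any kind (+40%): $56,610 × 1.4 = $79,254.
Voluntary surrender to law enforcement (−$20,500 flat): $79,254 − $20,500 = $58,754.
$58,754 is within the $225,000 maximum.
$58,754 is at or above the $6,000 minimum.

$58,754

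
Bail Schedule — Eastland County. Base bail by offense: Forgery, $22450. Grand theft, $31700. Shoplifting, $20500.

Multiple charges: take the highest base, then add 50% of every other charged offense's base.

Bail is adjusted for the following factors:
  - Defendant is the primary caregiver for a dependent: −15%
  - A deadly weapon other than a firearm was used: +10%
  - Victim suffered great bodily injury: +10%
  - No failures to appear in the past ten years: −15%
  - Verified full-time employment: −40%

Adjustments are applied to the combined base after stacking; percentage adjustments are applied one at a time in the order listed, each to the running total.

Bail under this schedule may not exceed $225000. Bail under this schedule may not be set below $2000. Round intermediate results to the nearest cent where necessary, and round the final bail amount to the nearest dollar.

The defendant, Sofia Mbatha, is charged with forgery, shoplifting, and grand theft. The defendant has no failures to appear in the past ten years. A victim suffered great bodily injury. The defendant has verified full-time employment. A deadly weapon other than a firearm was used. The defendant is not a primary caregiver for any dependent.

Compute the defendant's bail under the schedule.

$32814

Base amounts from the schedule: forgery $22450; shoplifting $20500; grand theft $31700.
Stacking rule: highest base plus 50% of each additional charge. Highest is grand theft at $31700. Additional: $22450 × 50% = $11225; $20500 × 50% = $10250. Combined base = $31700 + $21475 = $53175.
A deadly weapon other than a firearm was used (+10%): $53175 × 1.1 = $58492.50.
Victim suffered great bodily injury (+10%): $58492.50 × 1.1 = $64341.75.
No failures to appear in the past ten years (−15%): $64341.75 × 0.85 = $54690.49.
Verified full-time employment (−40%): $54690.49 × 0.6 = $32814.29.
$32814.29 is within the $225000 maximum.
$32814.29 is at or above the $2000 minimum.
Rounded to the nearest dollar: $32814.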